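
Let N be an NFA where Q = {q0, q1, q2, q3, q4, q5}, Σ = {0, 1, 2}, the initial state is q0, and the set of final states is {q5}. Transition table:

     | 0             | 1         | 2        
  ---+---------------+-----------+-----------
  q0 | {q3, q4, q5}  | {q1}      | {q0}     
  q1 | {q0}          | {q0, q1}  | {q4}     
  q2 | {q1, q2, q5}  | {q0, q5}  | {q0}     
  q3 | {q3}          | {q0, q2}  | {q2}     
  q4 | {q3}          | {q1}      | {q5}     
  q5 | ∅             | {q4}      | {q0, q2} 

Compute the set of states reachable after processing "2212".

Start in {q0}.
Read '2': {q0} → {q0}.
Read '2': {q0} → {q0}.
Read '1': {q0} → {q1}.
Read '2': {q1} → {q4}.

{q4}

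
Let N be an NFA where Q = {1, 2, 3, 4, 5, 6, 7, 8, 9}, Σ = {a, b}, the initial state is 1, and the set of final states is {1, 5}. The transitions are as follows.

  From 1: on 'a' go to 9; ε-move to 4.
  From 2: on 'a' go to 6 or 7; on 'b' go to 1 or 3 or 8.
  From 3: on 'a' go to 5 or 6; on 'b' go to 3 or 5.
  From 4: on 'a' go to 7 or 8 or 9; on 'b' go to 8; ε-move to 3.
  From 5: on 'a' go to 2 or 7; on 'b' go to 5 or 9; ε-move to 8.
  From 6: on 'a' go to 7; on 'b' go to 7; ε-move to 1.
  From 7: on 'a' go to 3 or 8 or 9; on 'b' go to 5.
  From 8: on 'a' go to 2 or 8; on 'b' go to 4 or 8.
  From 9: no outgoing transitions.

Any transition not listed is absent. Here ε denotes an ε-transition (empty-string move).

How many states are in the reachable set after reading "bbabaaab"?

Start: ε-closure({1}) = {1, 3, 4}.
Read 'b': 1→∅, 3→{3, 5}, 4→{8}; now {3, 5, 8}.
Read 'b': 3→{3, 5}, 5→{5, 9}, 8→{4, 8}; now {3, 4, 5, 8, 9}.
Read 'a': 3→{5, 6}, 4→{7, 8, 9}, 5→{2, 7}, 8→{2, 8}, 9→∅; union {2, 5, 6, 7, 8, 9}; ε-closure = {1, 2, 3, 4, 5, 6, 7, 8, 9}.
Read 'b': 1→∅, 2→{1, 3, 8}, 3→{3, 5}, 4→{8}, 5→{5, 9}, 6→{7}, 7→{5}, 8→{4, 8}, 9→∅; now {1, 3, 4, 5, 7, 8, 9}.
Read 'a': 1→{9}, 3→{5, 6}, 4→{7, 8, 9}, 5→{2, 7}, 7→{3, 8, 9}, 8→{2, 8}, 9→∅; union {2, 3, 5, 6, 7, 8, 9}; ε-closure = {1, 2, 3, 4, 5, 6, 7, 8, 9}.
Read 'a': 1→{9}, 2→{6, 7}, 3→{5, 6}, 4→{7, 8, 9}, 5→{2, 7}, 6→{7}, 7→{3, 8, 9}, 8→{2, 8}, 9→∅; union {2, 3, 5, 6, 7, 8, 9}; ε-closure = {1, 2, 3, 4, 5, 6, 7, 8, 9}.
Read 'a': 1→{9}, 2→{6, 7}, 3→{5, 6}, 4→{7, 8, 9}, 5→{2, 7}, 6→{7}, 7→{3, 8, 9}, 8→{2, 8}, 9→∅; union {2, 3, 5, 6, 7, 8, 9}; ε-closure = {1, 2, 3, 4, 5, 6, 7, 8, 9}.
Read 'b': 1→∅, 2→{1, 3, 8}, 3→{3, 5}, 4→{8}, 5→{5, 9}, 6→{7}, 7→{5}, 8→{4, 8}, 9→∅; now {1, 3, 4, 5, 7, 8, 9}.
That set has 7 states.

7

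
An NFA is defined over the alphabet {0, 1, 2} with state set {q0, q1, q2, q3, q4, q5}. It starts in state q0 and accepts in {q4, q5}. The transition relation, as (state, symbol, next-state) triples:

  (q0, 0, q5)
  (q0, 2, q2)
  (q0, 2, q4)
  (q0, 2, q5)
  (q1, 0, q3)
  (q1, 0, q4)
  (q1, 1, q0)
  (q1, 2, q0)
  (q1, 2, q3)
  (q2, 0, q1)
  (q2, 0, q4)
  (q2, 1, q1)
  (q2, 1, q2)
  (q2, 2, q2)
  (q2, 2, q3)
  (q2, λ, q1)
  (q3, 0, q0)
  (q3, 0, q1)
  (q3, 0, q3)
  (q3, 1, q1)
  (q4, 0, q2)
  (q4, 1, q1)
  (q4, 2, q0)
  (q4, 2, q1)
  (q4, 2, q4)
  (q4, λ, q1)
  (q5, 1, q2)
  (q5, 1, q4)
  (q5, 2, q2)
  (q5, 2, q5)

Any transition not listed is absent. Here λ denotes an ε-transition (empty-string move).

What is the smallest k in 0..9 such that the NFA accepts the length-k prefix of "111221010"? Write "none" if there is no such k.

none

Start in {q0}.
Read '1': q0→∅; now ∅.
The set is empty and remains empty for the remaining 8 symbols.
No reachable set along the way intersects F.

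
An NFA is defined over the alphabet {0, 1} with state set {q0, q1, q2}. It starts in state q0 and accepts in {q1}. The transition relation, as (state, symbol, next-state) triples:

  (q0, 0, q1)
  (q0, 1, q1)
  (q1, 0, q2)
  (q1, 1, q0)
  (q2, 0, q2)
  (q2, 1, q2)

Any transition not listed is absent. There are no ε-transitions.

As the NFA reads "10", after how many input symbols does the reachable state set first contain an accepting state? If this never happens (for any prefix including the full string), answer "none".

Start in {q0}.
Read '1': q0→{q1}; now {q1}.
None of the earlier sets intersect F, but {q1} does.

1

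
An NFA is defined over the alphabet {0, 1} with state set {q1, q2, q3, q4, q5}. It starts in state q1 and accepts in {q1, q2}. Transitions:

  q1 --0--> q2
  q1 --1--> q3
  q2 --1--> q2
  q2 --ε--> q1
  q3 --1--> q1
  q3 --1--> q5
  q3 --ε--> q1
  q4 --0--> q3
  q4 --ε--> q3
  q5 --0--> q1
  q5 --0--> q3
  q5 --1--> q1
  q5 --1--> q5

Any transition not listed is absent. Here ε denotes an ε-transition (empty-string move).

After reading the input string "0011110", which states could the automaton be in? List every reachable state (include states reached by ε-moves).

Start in {q1}.
Read '0': {q1} → {q1, q2}.
Read '0': {q1, q2} → {q1, q2}.
Read '1': {q1, q2} → {q1, q2, q3}.
Read '1': {q1, q2, q3} → {q1, q2, q3, q5}.
Read '1': {q1, q2, q3, q5} → {q1, q2, q3, q5}.
Read '1': {q1, q2, q3, q5} → {q1, q2, q3, q5}.
Read '0': {q1, q2, q3, q5} → {q1, q2, q3}.

{q1, q2, q3}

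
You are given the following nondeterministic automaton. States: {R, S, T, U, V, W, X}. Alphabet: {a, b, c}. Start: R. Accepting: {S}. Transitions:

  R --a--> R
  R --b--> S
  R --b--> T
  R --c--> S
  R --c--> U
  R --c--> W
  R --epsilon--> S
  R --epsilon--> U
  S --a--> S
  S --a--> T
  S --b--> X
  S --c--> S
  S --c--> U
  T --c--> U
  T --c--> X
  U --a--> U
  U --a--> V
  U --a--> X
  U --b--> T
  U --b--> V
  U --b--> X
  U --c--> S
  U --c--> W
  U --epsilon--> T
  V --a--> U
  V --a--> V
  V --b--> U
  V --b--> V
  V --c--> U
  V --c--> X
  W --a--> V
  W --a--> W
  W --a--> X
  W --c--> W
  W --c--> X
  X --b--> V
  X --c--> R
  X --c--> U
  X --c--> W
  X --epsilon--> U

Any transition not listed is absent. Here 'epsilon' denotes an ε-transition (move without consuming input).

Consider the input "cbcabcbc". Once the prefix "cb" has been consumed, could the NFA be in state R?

No

Start: ε-closure({R}) = {R, S, T, U}.
Read 'c': R→{S, U, W}, S→{S, U}, T→{U, X}, U→{S, W}; union {S, U, W, X}; ε-closure = {S, T, U, W, X}.
Read 'b': S→{X}, T→∅, U→{T, V, X}, W→∅, X→{V}; union {T, V, X}; ε-closure = {T, U, V, X}.
State R is not in {T, U, V, X}.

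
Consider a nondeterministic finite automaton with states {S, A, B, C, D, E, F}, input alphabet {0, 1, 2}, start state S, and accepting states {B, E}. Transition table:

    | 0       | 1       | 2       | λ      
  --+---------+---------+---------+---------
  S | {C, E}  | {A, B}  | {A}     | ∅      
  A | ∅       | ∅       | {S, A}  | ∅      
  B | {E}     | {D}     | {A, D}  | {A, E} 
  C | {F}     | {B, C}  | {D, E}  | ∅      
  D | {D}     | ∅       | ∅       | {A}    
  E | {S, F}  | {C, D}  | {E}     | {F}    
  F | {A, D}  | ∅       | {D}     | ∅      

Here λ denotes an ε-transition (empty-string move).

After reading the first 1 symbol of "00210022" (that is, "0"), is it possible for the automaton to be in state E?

Yes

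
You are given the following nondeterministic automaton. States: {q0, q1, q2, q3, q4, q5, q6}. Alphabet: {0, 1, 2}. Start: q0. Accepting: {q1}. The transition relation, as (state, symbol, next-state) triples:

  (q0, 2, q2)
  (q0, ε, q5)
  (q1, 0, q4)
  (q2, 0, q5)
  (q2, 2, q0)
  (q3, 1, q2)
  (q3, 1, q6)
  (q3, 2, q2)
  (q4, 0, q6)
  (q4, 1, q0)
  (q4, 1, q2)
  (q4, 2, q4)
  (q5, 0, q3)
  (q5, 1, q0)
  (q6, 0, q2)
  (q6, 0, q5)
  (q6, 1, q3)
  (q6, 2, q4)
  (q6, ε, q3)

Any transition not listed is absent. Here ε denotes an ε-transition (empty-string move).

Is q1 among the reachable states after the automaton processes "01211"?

Start: ε-closure({q0}) = {q0, q5}.
Read '0': {q0, q5} → {q3}.
Read '1': {q3} → {q2, q3, q6}.
Read '2': {q2, q3, q6} → {q0, q2, q4, q5}.
Read '1': {q0, q2, q4, q5} → {q0, q2, q5}.
Read '1': {q0, q2, q5} → {q0, q5}.
State q1 is not in {q0, q5}.

No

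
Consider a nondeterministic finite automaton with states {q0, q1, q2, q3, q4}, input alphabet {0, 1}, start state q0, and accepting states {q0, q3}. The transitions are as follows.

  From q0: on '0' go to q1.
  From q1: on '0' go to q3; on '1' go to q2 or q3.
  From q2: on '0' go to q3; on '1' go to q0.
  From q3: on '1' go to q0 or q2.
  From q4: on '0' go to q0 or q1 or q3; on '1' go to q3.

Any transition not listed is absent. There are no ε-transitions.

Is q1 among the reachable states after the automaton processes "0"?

Yes

Start in {q0}.
Read '0': q0→{q1}; now {q1}.
State q1 is in {q1}.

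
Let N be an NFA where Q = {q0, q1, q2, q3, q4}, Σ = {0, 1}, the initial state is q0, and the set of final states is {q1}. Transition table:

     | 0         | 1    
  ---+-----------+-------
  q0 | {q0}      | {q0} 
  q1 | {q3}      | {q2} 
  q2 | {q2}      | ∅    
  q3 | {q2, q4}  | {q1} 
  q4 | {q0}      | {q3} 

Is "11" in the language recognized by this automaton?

Start in {q0}.
Read '1': {q0} → {q0}.
Read '1': {q0} → {q0}.
The final set {q0} contains no accepting state.

No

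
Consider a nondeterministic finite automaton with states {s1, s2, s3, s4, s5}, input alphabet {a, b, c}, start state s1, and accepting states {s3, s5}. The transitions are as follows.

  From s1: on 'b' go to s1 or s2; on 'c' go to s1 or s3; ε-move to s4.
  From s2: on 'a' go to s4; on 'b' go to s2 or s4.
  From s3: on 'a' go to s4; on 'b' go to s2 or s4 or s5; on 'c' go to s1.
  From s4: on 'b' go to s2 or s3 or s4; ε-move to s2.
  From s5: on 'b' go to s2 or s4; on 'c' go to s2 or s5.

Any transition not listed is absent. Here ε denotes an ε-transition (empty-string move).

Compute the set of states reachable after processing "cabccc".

{s1, s2, s3, s4}

Start: ε-closure({s1}) = {s1, s2, s4}.
Read 'c': s1→{s1, s3}, s2→∅, s4→∅; union {s1, s3}; ε-closure = {s1, s2, s3, s4}.
Read 'a': s1→∅, s2→{s4}, s3→{s4}, s4→∅; union {s4}; ε-closure = {s2, s4}.
Read 'b': s2→{s2, s4}, s4→{s2, s3, s4}; now {s2, s3, s4}.
Read 'c': s2→∅, s3→{s1}, s4→∅; union {s1}; ε-closure = {s1, s2, s4}.
Read 'c': s1→{s1, s3}, s2→∅, s4→∅; union {s1, s3}; ε-closure = {s1, s2, s3, s4}.
Read 'c': s1→{s1, s3}, s2→∅, s3→{s1}, s4→∅; union {s1, s3}; ε-closure = {s1, s2, s3, s4}.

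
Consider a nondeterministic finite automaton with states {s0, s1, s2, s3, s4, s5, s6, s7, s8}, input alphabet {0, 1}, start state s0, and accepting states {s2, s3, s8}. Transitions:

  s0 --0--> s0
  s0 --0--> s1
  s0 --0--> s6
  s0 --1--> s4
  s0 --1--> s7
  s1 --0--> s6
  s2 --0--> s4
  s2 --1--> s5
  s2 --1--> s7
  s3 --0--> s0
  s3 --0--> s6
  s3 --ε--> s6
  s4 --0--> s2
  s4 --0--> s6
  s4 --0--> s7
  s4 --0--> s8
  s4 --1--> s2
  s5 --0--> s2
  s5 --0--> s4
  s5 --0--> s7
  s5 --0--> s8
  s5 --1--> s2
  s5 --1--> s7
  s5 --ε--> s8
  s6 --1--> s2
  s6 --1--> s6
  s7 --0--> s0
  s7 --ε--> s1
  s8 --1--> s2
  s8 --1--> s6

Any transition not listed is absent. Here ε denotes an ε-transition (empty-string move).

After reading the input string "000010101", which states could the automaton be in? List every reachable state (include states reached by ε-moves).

Start in {s0}.
Read '0': {s0} → {s0, s1, s6}.
Read '0': {s0, s1, s6} → {s0, s1, s6}.
Read '0': {s0, s1, s6} → {s0, s1, s6}.
Read '0': {s0, s1, s6} → {s0, s1, s6}.
Read '1': {s0, s1, s6} → {s1, s2, s4, s6, s7}.
Read '0': {s1, s2, s4, s6, s7} → {s0, s1, s2, s4, s6, s7, s8}.
Read '1': {s0, s1, s2, s4, s6, s7, s8} → {s1, s2, s4, s5, s6, s7, s8}.
Read '0': {s1, s2, s4, s5, s6, s7, s8} → {s0, s1, s2, s4, s6, s7, s8}.
Read '1': {s0, s1, s2, s4, s6, s7, s8} → {s1, s2, s4, s5, s6, s7, s8}.

{s1, s2, s4, s5, s6, s7, s8}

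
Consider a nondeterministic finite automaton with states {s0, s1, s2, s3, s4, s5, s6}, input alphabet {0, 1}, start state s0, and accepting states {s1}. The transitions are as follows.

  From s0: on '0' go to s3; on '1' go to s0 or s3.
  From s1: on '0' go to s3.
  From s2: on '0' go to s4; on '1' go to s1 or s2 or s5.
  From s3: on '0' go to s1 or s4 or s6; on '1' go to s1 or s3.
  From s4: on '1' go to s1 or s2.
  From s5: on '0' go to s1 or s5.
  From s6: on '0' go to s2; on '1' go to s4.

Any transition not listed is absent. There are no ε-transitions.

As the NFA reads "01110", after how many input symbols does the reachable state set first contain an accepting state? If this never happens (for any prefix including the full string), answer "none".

2

Start in {s0}.
Read '0': s0→{s3}; now {s3}.
Read '1': s3→{s1, s3}; now {s1, s3}.
None of the earlier sets intersect F, but {s1, s3} does.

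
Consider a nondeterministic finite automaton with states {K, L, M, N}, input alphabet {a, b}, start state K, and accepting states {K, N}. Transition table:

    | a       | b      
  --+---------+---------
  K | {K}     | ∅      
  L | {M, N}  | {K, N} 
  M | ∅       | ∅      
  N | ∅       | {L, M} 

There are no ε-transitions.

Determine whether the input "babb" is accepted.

No

Start in {K}.
Read 'b': K→∅; now ∅.
The set is empty and remains empty for the remaining 3 symbols.
The final set ∅ contains no accepting state.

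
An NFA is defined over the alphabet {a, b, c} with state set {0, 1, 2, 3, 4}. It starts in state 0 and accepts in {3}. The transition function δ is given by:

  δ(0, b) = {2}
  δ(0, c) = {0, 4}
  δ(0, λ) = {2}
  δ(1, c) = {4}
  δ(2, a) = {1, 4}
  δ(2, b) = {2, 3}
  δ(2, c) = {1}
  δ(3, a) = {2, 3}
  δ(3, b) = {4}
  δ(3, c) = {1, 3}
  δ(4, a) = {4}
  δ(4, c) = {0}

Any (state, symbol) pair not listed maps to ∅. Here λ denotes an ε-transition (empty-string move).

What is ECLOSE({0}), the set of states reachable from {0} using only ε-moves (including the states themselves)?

{0, 2}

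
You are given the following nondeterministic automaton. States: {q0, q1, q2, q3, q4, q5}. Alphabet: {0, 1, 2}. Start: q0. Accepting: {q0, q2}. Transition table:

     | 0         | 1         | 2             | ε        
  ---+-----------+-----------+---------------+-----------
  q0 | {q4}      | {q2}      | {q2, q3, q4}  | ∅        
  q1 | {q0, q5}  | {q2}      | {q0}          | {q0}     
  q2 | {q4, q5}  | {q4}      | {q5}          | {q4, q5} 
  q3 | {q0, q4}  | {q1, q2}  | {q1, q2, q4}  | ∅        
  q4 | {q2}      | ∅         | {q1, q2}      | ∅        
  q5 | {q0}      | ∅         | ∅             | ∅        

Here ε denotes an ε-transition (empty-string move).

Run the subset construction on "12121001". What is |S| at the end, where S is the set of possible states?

3

Start in {q0}.
Read '1': q0→{q2}; union {q2}; ε-closure = {q2, q4, q5}.
Read '2': q2→{q5}, q4→{q1, q2}, q5→∅; union {q1, q2, q5}; ε-closure = {q0, q1, q2, q4, q5}.
Read '1': q0→{q2}, q1→{q2}, q2→{q4}, q4→∅, q5→∅; union {q2, q4}; ε-closure = {q2, q4, q5}.
Read '2': q2→{q5}, q4→{q1, q2}, q5→∅; union {q1, q2, q5}; ε-closure = {q0, q1, q2, q4, q5}.
Read '1': q0→{q2}, q1→{q2}, q2→{q4}, q4→∅, q5→∅; union {q2, q4}; ε-closure = {q2, q4, q5}.
Read '0': q2→{q4, q5}, q4→{q2}, q5→{q0}; now {q0, q2, q4, q5}.
Read '0': q0→{q4}, q2→{q4, q5}, q4→{q2}, q5→{q0}; now {q0, q2, q4, q5}.
Read '1': q0→{q2}, q2→{q4}, q4→∅, q5→∅; union {q2, q4}; ε-closure = {q2, q4, q5}.
That set has 3 states.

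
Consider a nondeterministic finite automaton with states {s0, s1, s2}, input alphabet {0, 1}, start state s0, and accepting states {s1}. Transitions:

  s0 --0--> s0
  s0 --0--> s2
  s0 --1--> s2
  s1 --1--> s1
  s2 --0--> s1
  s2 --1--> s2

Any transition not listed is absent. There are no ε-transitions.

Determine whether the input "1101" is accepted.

Yes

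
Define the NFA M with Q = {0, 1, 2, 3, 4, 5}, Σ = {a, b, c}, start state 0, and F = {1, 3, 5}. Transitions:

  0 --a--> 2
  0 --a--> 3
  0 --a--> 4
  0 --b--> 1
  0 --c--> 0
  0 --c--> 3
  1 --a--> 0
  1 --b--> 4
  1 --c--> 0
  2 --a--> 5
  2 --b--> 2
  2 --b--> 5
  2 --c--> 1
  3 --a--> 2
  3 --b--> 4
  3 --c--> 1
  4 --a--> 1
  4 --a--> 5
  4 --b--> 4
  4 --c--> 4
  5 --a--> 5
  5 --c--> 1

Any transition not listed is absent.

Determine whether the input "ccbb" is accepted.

No

Start in {0}.
Read 'c': {0} → {0, 3}.
Read 'c': {0, 3} → {0, 1, 3}.
Read 'b': {0, 1, 3} → {1, 4}.
Read 'b': {1, 4} → {4}.
The final set {4} contains no accepting state.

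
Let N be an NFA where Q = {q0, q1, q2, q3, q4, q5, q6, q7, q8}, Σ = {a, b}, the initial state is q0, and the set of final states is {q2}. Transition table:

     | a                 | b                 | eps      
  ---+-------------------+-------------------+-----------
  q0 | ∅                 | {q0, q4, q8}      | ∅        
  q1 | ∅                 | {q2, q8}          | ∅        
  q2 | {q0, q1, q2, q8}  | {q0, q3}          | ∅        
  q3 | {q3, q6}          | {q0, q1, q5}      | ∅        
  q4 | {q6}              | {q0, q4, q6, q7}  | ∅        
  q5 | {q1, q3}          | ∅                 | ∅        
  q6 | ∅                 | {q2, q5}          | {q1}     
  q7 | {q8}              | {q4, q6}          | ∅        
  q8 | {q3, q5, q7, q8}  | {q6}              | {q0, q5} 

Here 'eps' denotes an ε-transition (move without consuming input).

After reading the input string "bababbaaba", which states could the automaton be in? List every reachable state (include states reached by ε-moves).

Start in {q0}.
Read 'b': q0→{q0, q4, q8}; union {q0, q4, q8}; ε-closure = {q0, q4, q5, q8}.
Read 'a': q0→∅, q4→{q6}, q5→{q1, q3}, q8→{q3, q5, q7, q8}; union {q1, q3, q5, q6, q7, q8}; ε-closure = {q0, q1, q3, q5, q6, q7, q8}.
Read 'b': q0→{q0, q4, q8}, q1→{q2, q8}, q3→{q0, q1, q5}, q5→∅, q6→{q2, q5}, q7→{q4, q6}, q8→{q6}; now {q0, q1, q2, q4, q5, q6, q8}.
Read 'a': q0→∅, q1→∅, q2→{q0, q1, q2, q8}, q4→{q6}, q5→{q1, q3}, q6→∅, q8→{q3, q5, q7, q8}; now {q0, q1, q2, q3, q5, q6, q7, q8}.
Read 'b': q0→{q0, q4, q8}, q1→{q2, q8}, q2→{q0, q3}, q3→{q0, q1, q5}, q5→∅, q6→{q2, q5}, q7→{q4, q6}, q8→{q6}; now {q0, q1, q2, q3, q4, q5, q6, q8}.
Read 'b': q0→{q0, q4, q8}, q1→{q2, q8}, q2→{q0, q3}, q3→{q0, q1, q5}, q4→{q0, q4, q6, q7}, q5→∅, q6→{q2, q5}, q8→{q6}; now {q0, q1, q2, q3, q4, q5, q6, q7, q8}.
Read 'a': q0→∅, q1→∅, q2→{q0, q1, q2, q8}, q3→{q3, q6}, q4→{q6}, q5→{q1, q3}, q6→∅, q7→{q8}, q8→{q3, q5, q7, q8}; now {q0, q1, q2, q3, q5, q6, q7, q8}.
Read 'a': q0→∅, q1→∅, q2→{q0, q1, q2, q8}, q3→{q3, q6}, q5→{q1, q3}, q6→∅, q7→{q8}, q8→{q3, q5, q7, q8}; now {q0, q1, q2, q3, q5, q6, q7, q8}.
Read 'b': q0→{q0, q4, q8}, q1→{q2, q8}, q2→{q0, q3}, q3→{q0, q1, q5}, q5→∅, q6→{q2, q5}, q7→{q4, q6}, q8→{q6}; now {q0, q1, q2, q3, q4, q5, q6, q8}.
Read 'a': q0→∅, q1→∅, q2→{q0, q1, q2, q8}, q3→{q3, q6}, q4→{q6}, q5→{q1, q3}, q6→∅, q8→{q3, q5, q7, q8}; now {q0, q1, q2, q3, q5, q6, q7, q8}.

{q0, q1, q2, q3, q5, q6, q7, q8}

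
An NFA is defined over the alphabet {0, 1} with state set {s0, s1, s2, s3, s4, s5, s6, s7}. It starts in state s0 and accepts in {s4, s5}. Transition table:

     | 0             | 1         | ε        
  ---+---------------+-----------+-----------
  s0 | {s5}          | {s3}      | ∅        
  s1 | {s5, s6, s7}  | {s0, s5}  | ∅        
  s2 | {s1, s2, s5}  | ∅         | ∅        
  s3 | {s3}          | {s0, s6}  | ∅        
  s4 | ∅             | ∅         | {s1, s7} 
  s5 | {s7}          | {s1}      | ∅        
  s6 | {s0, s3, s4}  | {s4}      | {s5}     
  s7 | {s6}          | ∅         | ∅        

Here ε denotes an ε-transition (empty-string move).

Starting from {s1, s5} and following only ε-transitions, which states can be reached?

{s1, s5}

Begin with {s1, s5}.
No ε-moves leave this set, so the closure equals the set itself.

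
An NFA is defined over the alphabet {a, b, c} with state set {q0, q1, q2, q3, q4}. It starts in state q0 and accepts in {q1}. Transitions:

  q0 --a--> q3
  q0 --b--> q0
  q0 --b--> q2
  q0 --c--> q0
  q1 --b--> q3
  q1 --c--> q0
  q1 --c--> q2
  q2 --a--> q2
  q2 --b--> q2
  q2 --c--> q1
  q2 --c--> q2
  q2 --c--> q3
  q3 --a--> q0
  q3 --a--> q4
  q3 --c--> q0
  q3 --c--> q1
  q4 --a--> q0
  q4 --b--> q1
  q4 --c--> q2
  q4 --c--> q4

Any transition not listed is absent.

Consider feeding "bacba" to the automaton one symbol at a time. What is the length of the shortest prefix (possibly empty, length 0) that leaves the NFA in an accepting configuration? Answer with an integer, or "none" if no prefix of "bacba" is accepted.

3

Start in {q0}.
Read 'b': q0→{q0, q2}; now {q0, q2}.
Read 'a': q0→{q3}, q2→{q2}; now {q2, q3}.
Read 'c': q2→{q1, q2, q3}, q3→{q0, q1}; now {q0, q1, q2, q3}.
None of the earlier sets intersect F, but {q0, q1, q2, q3} does.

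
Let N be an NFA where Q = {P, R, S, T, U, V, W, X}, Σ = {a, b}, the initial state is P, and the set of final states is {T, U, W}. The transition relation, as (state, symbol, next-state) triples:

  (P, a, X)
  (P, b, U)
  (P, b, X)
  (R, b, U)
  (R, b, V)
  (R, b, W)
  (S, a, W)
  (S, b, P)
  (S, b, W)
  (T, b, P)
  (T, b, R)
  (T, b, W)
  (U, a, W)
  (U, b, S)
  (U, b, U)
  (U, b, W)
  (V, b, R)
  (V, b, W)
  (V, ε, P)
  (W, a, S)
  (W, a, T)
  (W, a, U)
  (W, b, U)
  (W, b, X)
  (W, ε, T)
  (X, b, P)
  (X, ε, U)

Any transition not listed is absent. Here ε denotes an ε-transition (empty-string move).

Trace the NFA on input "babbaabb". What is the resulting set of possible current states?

{P, R, S, T, U, V, W, X}

Start in {P}.
Read 'b': {P} → {U, X}.
Read 'a': {U, X} → {T, W}.
Read 'b': {T, W} → {P, R, T, U, W, X}.
Read 'b': {P, R, T, U, W, X} → {P, R, S, T, U, V, W, X}.
Read 'a': {P, R, S, T, U, V, W, X} → {S, T, U, W, X}.
Read 'a': {S, T, U, W, X} → {S, T, U, W}.
Read 'b': {S, T, U, W} → {P, R, S, T, U, W, X}.
Read 'b': {P, R, S, T, U, W, X} → {P, R, S, T, U, V, W, X}.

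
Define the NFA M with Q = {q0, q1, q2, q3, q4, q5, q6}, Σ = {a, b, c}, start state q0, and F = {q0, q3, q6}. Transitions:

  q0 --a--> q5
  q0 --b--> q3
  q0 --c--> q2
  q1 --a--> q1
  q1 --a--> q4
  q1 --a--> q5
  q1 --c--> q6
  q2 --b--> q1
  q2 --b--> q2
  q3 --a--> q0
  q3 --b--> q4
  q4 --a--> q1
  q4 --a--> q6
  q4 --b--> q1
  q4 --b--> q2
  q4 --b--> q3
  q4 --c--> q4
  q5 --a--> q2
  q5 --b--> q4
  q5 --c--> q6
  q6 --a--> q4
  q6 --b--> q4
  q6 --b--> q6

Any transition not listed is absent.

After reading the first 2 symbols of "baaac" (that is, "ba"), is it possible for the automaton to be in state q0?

Yes

Start in {q0}.
Read 'b': q0→{q3}; now {q3}.
Read 'a': q3→{q0}; now {q0}.
State q0 is in {q0}.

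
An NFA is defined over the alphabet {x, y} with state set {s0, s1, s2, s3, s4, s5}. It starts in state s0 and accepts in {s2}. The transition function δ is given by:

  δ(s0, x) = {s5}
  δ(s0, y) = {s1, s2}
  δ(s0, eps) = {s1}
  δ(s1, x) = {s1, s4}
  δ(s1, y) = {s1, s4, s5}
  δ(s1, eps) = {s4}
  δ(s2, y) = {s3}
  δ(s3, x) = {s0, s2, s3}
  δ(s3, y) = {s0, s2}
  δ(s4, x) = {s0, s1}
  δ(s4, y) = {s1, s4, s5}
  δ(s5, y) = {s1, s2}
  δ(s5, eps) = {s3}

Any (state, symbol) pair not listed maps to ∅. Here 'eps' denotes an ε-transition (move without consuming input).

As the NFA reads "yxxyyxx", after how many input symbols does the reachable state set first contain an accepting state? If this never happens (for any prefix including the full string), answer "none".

Start: ε-closure({s0}) = {s0, s1, s4}.
Read 'y': {s0, s1, s4} → {s1, s2, s3, s4, s5}.
None of the earlier sets intersect F, but {s1, s2, s3, s4, s5} does.

1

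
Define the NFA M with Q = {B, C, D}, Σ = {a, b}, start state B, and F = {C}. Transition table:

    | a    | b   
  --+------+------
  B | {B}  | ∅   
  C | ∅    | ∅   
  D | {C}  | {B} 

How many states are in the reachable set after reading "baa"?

Start in {B}.
Read 'b': {B} → ∅.
The set is empty and remains empty for the remaining 2 symbols.
That set has 0 states.

0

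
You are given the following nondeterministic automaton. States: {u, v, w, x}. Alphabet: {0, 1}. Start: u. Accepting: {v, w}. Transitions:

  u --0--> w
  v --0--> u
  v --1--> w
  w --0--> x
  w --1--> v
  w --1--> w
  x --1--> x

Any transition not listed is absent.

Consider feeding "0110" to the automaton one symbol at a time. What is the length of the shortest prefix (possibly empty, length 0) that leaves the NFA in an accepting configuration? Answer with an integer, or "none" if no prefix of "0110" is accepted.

1

Start in {u}.
Read '0': u→{w}; now {w}.
None of the earlier sets intersect F, but {w} does.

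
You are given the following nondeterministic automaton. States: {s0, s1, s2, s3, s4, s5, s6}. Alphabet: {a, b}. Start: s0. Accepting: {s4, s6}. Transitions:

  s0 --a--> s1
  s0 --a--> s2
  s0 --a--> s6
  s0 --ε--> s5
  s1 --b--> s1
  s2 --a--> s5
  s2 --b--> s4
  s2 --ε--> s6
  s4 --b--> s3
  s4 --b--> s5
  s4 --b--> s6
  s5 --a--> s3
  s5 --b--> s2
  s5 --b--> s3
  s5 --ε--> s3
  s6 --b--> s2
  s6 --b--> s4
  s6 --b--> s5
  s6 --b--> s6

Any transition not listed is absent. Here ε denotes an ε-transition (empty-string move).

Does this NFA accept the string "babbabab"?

Yes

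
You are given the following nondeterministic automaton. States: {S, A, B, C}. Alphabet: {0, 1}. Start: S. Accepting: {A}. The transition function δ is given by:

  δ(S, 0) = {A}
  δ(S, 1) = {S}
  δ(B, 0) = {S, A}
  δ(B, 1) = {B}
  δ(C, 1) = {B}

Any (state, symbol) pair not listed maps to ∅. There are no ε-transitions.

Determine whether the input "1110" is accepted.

Yes

Start in {S}.
Read '1': S→{S}; now {S}.
Read '1': S→{S}; now {S}.
Read '1': S→{S}; now {S}.
Read '0': S→{A}; now {A}.
The final set {A} contains the accepting state A.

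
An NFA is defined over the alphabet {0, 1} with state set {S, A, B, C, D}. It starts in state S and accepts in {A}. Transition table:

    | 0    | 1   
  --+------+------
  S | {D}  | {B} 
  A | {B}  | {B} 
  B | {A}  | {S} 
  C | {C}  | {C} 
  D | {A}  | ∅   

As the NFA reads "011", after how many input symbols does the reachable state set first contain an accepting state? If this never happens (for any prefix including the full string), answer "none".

Start in {S}.
Read '0': S→{D}; now {D}.
Read '1': D→∅; now ∅.
The set is empty and remains empty for the remaining 1 symbol.
No reachable set along the way intersects F.

none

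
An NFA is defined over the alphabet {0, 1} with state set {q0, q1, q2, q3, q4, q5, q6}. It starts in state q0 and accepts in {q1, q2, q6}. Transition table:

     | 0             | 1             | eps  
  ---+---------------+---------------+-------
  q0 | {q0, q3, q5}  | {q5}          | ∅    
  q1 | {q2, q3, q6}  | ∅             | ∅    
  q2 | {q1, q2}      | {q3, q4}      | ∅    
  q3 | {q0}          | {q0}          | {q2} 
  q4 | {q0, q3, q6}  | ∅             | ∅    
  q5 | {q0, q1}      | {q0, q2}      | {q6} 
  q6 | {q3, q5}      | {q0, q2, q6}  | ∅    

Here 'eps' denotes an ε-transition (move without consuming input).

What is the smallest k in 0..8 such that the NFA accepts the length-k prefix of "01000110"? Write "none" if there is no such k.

Start in {q0}.
Read '0': q0→{q0, q3, q5}; union {q0, q3, q5}; ε-closure = {q0, q2, q3, q5, q6}.
None of the earlier sets intersect F, but {q0, q2, q3, q5, q6} does.

1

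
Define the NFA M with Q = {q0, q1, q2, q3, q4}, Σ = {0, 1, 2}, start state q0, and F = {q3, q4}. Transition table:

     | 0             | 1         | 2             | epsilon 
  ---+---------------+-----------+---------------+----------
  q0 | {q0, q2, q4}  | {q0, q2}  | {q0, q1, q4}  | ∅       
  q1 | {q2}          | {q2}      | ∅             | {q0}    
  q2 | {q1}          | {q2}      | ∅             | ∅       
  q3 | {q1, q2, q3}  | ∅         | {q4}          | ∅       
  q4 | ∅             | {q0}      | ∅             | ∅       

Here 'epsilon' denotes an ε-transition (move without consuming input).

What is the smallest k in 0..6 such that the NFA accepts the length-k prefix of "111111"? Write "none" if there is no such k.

none

Start in {q0}.
Read '1': q0→{q0, q2}; now {q0, q2}.
Read '1': q0→{q0, q2}, q2→{q2}; now {q0, q2}.
Read '1': q0→{q0, q2}, q2→{q2}; now {q0, q2}.
Read '1': q0→{q0, q2}, q2→{q2}; now {q0, q2}.
Read '1': q0→{q0, q2}, q2→{q2}; now {q0, q2}.
Read '1': q0→{q0, q2}, q2→{q2}; now {q0, q2}.
No reachable set along the way intersects F.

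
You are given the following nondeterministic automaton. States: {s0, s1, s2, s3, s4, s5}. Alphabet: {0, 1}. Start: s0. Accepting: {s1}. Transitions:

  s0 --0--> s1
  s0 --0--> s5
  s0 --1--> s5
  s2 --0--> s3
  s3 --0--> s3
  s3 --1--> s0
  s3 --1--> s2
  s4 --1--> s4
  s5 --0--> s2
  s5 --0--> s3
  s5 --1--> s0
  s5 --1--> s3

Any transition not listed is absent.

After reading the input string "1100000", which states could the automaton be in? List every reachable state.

Start in {s0}.
Read '1': s0→{s5}; now {s5}.
Read '1': s5→{s0, s3}; now {s0, s3}.
Read '0': s0→{s1, s5}, s3→{s3}; now {s1, s3, s5}.
Read '0': s1→∅, s3→{s3}, s5→{s2, s3}; now {s2, s3}.
Read '0': s2→{s3}, s3→{s3}; now {s3}.
Read '0': s3→{s3}; now {s3}.
Read '0': s3→{s3}; now {s3}.

{s3}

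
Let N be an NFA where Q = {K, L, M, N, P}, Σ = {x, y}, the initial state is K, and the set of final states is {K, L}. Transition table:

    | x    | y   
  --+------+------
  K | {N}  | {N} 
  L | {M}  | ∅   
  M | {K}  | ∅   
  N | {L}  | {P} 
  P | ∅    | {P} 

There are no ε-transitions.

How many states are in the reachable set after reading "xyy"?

1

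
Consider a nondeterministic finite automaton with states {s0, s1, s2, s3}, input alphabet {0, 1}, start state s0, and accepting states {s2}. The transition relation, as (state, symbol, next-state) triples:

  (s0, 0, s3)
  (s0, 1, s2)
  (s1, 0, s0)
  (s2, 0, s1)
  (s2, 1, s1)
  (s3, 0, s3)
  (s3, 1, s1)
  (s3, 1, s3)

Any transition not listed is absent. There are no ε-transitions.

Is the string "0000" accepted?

No

Start in {s0}.
Read '0': {s0} → {s3}.
Read '0': {s3} → {s3}.
Read '0': {s3} → {s3}.
Read '0': {s3} → {s3}.
The final set {s3} contains no accepting state.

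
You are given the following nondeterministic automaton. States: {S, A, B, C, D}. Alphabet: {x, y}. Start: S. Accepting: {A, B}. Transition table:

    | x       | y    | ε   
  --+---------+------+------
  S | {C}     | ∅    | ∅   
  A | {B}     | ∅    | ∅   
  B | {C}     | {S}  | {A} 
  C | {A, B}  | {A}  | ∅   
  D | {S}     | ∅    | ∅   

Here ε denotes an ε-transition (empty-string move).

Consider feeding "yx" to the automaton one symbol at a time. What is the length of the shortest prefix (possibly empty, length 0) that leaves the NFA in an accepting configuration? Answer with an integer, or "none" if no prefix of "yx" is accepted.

Start in {S}.
Read 'y': {S} → ∅.
The set is empty and remains empty for the remaining 1 symbol.
No reachable set along the way intersects F.

none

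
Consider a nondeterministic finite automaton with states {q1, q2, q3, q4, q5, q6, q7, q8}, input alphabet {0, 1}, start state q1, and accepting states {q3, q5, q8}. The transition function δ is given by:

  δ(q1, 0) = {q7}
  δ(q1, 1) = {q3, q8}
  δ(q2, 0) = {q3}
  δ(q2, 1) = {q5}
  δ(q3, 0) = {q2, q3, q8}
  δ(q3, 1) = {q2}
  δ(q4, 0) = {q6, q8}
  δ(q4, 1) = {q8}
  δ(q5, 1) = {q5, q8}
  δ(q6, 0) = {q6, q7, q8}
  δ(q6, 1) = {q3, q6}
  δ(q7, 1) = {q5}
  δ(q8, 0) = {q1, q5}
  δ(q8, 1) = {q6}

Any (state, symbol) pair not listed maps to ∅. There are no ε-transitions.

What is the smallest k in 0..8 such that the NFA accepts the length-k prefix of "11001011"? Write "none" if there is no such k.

Start in {q1}.
Read '1': q1→{q3, q8}; now {q3, q8}.
None of the earlier sets intersect F, but {q3, q8} does.

1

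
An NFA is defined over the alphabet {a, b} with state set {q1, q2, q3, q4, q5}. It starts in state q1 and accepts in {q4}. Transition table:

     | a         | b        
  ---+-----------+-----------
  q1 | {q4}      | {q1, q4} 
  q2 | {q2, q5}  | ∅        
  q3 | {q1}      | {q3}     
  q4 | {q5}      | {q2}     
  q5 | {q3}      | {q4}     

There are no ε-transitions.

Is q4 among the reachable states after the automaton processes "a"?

Yes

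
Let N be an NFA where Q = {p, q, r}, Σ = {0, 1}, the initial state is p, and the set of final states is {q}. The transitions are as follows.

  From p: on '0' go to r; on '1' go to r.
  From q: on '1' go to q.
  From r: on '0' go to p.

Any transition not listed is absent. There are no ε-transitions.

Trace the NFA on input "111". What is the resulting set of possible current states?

∅

Start in {p}.
Read '1': p→{r}; now {r}.
Read '1': r→∅; now ∅.
The set is empty and remains empty for the remaining 1 symbol.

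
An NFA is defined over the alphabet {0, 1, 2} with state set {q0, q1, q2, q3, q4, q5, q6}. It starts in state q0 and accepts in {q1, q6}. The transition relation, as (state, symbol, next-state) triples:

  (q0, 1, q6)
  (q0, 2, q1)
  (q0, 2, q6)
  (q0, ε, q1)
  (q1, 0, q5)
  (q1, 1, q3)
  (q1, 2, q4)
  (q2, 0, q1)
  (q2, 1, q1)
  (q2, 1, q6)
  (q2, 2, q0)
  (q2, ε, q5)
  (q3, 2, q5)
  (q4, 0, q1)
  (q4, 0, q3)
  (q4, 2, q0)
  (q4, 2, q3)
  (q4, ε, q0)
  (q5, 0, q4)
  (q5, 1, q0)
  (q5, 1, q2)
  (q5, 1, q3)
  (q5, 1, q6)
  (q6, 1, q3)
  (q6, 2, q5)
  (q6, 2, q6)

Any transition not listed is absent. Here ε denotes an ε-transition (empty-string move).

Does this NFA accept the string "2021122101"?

Start: ε-closure({q0}) = {q0, q1}.
Read '2': {q0, q1} → {q0, q1, q4, q6}.
Read '0': {q0, q1, q4, q6} → {q1, q3, q5}.
Read '2': {q1, q3, q5} → {q0, q1, q4, q5}.
Read '1': {q0, q1, q4, q5} → {q0, q1, q2, q3, q5, q6}.
Read '1': {q0, q1, q2, q3, q5, q6} → {q0, q1, q2, q3, q5, q6}.
Read '2': {q0, q1, q2, q3, q5, q6} → {q0, q1, q4, q5, q6}.
Read '2': {q0, q1, q4, q5, q6} → {q0, q1, q3, q4, q5, q6}.
Read '1': {q0, q1, q3, q4, q5, q6} → {q0, q1, q2, q3, q5, q6}.
Read '0': {q0, q1, q2, q3, q5, q6} → {q0, q1, q4, q5}.
Read '1': {q0, q1, q4, q5} → {q0, q1, q2, q3, q5, q6}.
The final set {q0, q1, q2, q3, q5, q6} contains the accepting states q1, q6.

Yes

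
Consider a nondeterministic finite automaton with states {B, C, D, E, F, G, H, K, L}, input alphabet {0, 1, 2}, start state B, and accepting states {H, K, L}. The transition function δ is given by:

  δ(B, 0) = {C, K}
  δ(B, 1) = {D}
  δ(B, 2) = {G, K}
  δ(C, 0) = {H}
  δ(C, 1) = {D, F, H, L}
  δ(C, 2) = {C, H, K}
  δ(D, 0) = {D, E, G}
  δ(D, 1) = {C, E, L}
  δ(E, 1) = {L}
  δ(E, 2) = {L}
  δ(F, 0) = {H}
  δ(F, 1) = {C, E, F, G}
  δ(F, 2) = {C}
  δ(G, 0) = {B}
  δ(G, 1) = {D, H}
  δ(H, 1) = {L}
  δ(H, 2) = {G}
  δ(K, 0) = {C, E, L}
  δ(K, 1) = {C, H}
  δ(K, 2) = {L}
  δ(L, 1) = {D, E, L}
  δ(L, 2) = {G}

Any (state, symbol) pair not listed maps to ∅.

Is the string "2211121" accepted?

Start in {B}.
Read '2': {B} → {G, K}.
Read '2': {G, K} → {L}.
Read '1': {L} → {D, E, L}.
Read '1': {D, E, L} → {C, D, E, L}.
Read '1': {C, D, E, L} → {C, D, E, F, H, L}.
Read '2': {C, D, E, F, H, L} → {C, G, H, K, L}.
Read '1': {C, G, H, K, L} → {C, D, E, F, H, L}.
The final set {C, D, E, F, H, L} contains the accepting states H, L.

Yes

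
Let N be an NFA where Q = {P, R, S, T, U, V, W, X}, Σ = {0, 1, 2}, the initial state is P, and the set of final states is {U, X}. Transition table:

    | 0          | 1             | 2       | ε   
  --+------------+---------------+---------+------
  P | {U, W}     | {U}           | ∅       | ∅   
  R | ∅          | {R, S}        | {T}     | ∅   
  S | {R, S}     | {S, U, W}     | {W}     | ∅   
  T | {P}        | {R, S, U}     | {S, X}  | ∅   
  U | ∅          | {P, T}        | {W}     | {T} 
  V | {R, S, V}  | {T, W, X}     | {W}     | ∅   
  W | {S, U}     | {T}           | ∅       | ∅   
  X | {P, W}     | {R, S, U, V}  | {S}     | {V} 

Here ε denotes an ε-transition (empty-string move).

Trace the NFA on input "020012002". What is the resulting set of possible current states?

Start in {P}.
Read '0': P→{U, W}; union {U, W}; ε-closure = {T, U, W}.
Read '2': T→{S, X}, U→{W}, W→∅; union {S, W, X}; ε-closure = {S, V, W, X}.
Read '0': S→{R, S}, V→{R, S, V}, W→{S, U}, X→{P, W}; union {P, R, S, U, V, W}; ε-closure = {P, R, S, T, U, V, W}.
Read '0': P→{U, W}, R→∅, S→{R, S}, T→{P}, U→∅, V→{R, S, V}, W→{S, U}; union {P, R, S, U, V, W}; ε-closure = {P, R, S, T, U, V, W}.
Read '1': P→{U}, R→{R, S}, S→{S, U, W}, T→{R, S, U}, U→{P, T}, V→{T, W, X}, W→{T}; union {P, R, S, T, U, W, X}; ε-closure = {P, R, S, T, U, V, W, X}.
Read '2': P→∅, R→{T}, S→{W}, T→{S, X}, U→{W}, V→{W}, W→∅, X→{S}; union {S, T, W, X}; ε-closure = {S, T, V, W, X}.
Read '0': S→{R, S}, T→{P}, V→{R, S, V}, W→{S, U}, X→{P, W}; union {P, R, S, U, V, W}; ε-closure = {P, R, S, T, U, V, W}.
Read '0': P→{U, W}, R→∅, S→{R, S}, T→{P}, U→∅, V→{R, S, V}, W→{S, U}; union {P, R, S, U, V, W}; ε-closure = {P, R, S, T, U, V, W}.
Read '2': P→∅, R→{T}, S→{W}, T→{S, X}, U→{W}, V→{W}, W→∅; union {S, T, W, X}; ε-closure = {S, T, V, W, X}.

{S, T, V, W, X}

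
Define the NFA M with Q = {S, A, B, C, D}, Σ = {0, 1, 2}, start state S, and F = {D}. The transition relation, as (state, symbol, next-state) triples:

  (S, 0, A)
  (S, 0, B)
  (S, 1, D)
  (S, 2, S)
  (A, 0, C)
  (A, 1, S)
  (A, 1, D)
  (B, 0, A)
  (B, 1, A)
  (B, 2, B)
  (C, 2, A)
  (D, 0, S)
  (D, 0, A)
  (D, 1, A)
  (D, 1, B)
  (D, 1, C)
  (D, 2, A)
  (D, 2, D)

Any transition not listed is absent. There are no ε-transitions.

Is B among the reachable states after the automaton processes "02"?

Start in {S}.
Read '0': {S} → {A, B}.
Read '2': {A, B} → {B}.
State B is in {B}.

Yes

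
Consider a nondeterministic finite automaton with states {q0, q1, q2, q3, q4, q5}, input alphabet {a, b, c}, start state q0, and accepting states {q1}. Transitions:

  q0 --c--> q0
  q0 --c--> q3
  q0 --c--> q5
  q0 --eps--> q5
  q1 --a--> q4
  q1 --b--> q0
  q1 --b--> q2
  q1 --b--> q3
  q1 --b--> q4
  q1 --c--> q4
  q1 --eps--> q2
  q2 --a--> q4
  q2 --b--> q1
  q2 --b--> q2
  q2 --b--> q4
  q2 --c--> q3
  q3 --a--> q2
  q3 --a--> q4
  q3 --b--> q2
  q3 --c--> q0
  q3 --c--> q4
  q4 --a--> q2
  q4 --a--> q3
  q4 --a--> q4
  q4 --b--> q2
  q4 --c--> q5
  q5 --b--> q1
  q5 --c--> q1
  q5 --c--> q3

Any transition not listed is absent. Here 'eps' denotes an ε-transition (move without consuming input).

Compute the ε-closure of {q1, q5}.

{q1, q2, q5}

Begin with {q1, q5}.
ε-move q1 → q2; add q2.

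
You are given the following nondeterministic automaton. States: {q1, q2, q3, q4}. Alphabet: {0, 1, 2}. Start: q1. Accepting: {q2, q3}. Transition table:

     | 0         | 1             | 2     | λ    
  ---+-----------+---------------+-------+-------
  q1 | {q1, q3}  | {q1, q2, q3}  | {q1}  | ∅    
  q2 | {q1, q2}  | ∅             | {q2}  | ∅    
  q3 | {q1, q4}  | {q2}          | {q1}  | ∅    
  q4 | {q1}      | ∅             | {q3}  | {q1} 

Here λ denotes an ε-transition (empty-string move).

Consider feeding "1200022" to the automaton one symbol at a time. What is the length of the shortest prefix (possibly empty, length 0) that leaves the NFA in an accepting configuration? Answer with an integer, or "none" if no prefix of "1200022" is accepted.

Start in {q1}.
Read '1': {q1} → {q1, q2, q3}.
None of the earlier sets intersect F, but {q1, q2, q3} does.

1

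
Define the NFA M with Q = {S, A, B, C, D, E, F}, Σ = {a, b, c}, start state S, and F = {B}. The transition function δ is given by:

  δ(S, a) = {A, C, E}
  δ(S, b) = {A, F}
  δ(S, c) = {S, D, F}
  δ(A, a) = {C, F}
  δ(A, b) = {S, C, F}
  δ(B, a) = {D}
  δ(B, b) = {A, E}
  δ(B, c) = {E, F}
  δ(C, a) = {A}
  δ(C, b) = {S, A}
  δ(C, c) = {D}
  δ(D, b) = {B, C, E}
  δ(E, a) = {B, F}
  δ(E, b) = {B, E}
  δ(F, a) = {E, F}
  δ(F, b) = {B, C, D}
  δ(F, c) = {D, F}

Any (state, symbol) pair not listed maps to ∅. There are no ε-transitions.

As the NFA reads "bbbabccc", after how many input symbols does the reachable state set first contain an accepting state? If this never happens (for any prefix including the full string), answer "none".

2

Start in {S}.
Read 'b': {S} → {A, F}.
Read 'b': {A, F} → {S, B, C, D, F}.
None of the earlier sets intersect F, but {S, B, C, D, F} does.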